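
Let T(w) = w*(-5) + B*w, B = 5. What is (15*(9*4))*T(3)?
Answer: 0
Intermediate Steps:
T(w) = 0 (T(w) = w*(-5) + 5*w = -5*w + 5*w = 0)
(15*(9*4))*T(3) = (15*(9*4))*0 = (15*36)*0 = 540*0 = 0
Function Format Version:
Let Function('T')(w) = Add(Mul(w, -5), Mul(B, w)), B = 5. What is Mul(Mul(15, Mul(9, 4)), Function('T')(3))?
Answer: 0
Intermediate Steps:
Function('T')(w) = 0 (Function('T')(w) = Add(Mul(w, -5), Mul(5, w)) = Add(Mul(-5, w), Mul(5, w)) = 0)
Mul(Mul(15, Mul(9, 4)), Function('T')(3)) = Mul(Mul(15, Mul(9, 4)), 0) = Mul(Mul(15, 36), 0) = Mul(540, 0) = 0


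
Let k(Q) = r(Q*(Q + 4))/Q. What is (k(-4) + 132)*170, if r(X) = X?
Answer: 22440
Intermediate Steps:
k(Q) = 4 + Q (k(Q) = (Q*(Q + 4))/Q = (Q*(4 + Q))/Q = 4 + Q)
(k(-4) + 132)*170 = ((4 - 4) + 132)*170 = (0 + 132)*170 = 132*170 = 22440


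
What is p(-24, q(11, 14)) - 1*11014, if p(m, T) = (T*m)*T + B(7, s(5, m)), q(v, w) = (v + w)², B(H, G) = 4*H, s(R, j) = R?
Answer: -9385986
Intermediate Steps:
p(m, T) = 28 + m*T² (p(m, T) = (T*m)*T + 4*7 = m*T² + 28 = 28 + m*T²)
p(-24, q(11, 14)) - 1*11014 = (28 - 24*(11 + 14)⁴) - 1*11014 = (28 - 24*(25²)²) - 11014 = (28 - 24*625²) - 11014 = (28 - 24*390625) - 11014 = (28 - 9375000) - 11014 = -9374972 - 11014 = -9385986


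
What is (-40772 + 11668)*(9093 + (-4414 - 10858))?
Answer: 179833616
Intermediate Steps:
(-40772 + 11668)*(9093 + (-4414 - 10858)) = -29104*(9093 - 15272) = -29104*(-6179) = 179833616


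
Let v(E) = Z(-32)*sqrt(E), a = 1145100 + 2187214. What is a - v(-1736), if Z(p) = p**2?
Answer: 3332314 - 2048*I*sqrt(434) ≈ 3.3323e+6 - 42665.0*I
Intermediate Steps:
a = 3332314
v(E) = 1024*sqrt(E) (v(E) = (-32)**2*sqrt(E) = 1024*sqrt(E))
a - v(-1736) = 3332314 - 1024*sqrt(-1736) = 3332314 - 1024*2*I*sqrt(434) = 3332314 - 2048*I*sqrt(434)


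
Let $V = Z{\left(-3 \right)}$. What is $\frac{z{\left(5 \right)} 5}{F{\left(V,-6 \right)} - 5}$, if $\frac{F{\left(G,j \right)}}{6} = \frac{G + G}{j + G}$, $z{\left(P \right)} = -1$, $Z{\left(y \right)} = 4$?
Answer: $\frac{5}{29} \approx 0.17241$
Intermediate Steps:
$V = 4$
$F{\left(G,j \right)} = \frac{12 G}{G + j}$ ($F{\left(G,j \right)} = 6 \frac{G + G}{j + G} = 6 \frac{2 G}{G + j} = \frac{12 G}{G + j}$)
$\frac{z{\left(5 \right)} 5}{F{\left(V,-6 \right)} - 5} = \frac{\left(-1\right) 5}{12 \cdot 4 \frac{1}{4 - 6} - 5} = - \frac{5}{12 \cdot 4 \frac{1}{-2} - 5} = - \frac{5}{12 \cdot 4 \left(- \frac{1}{2}\right) - 5} = - \frac{5}{-24 - 5} = - \frac{5}{-29} = \left(-5\right) \left(- \frac{1}{29}\right) = \frac{5}{29}$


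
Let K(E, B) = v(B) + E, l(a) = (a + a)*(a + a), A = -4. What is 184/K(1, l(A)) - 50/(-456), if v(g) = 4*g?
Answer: 48377/58596 ≈ 0.82560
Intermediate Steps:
l(a) = 4*a² (l(a) = (2*a)*(2*a) = 4*a²)
K(E, B) = E + 4*B (K(E, B) = 4*B + E = E + 4*B)
184/K(1, l(A)) - 50/(-456) = 184/(1 + 4*(4*(-4)²)) - 50/(-456) = 184/(1 + 4*(4*16)) - 50*(-1/456) = 184/(1 + 4*64) + 25/228 = 184/(1 + 256) + 25/228 = 184/257 + 25/228 = 48377/58596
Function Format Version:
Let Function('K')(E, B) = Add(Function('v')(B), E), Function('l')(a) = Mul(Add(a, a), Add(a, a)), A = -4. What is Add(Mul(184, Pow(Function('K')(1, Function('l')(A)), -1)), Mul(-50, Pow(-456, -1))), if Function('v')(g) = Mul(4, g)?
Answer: Rational(48377, 58596) ≈ 0.82560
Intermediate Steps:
Function('l')(a) = Mul(4, Pow(a, 2)) (Function('l')(a) = Mul(Mul(2, a), Mul(2, a)) = Mul(4, Pow(a, 2)))
Function('K')(E, B) = Add(E, Mul(4, B)) (Function('K')(E, B) = Add(Mul(4, B), E) = Add(E, Mul(4, B)))
Add(Mul(184, Pow(Function('K')(1, Function('l')(A)), -1)), Mul(-50, Pow(-456, -1))) = Add(Mul(184, Pow(Add(1, Mul(4, Mul(4, Pow(-4, 2)))), -1)), Mul(-50, Pow(-456, -1))) = Add(Mul(184, Pow(Add(1, Mul(4, Mul(4, 16))), -1)), Mul(-50, Rational(-1, 456))) = Add(Mul(184, Pow(Add(1, Mul(4, 64)), -1)), Rational(25, 228)) = Add(Mul(184, Pow(Add(1, 256), -1)), Rational(25, 228)) = Add(Mul(184, Pow(257, -1)), Rational(25, 228)) = Add(Mul(184, Rational(1, 257)), Rational(25, 228)) = Add(Rational(184, 257), Rational(25, 228)) = Rational(48377, 58596)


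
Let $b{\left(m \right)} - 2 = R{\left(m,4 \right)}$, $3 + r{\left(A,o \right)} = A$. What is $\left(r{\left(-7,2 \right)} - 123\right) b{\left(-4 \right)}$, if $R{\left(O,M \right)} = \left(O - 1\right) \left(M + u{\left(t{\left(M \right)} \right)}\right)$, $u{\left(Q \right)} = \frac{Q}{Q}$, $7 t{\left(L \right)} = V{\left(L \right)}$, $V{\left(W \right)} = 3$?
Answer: $3059$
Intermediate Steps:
$r{\left(A,o \right)} = -3 + A$
$t{\left(L \right)} = \frac{3}{7}$ ($t{\left(L \right)} = \frac{1}{7} \cdot 3 = \frac{3}{7}$)
$u{\left(Q \right)} = 1$
$R{\left(O,M \right)} = \left(1 + M\right) \left(-1 + O\right)$ ($R{\left(O,M \right)} = \left(O - 1\right) \left(M + 1\right) = \left(-1 + O\right) \left(1 + M\right) = \left(1 + M\right) \left(-1 + O\right)$)
$b{\left(m \right)} = -3 + 5 m$ ($b{\left(m \right)} = 2 + \left(-1 + m - 4 + 4 m\right) = 2 + \left(-5 + 5 m\right) = -3 + 5 m$)
$\left(r{\left(-7,2 \right)} - 123\right) b{\left(-4 \right)} = \left(\left(-3 - 7\right) - 123\right) \left(-3 + 5 \left(-4\right)\right) = \left(-10 - 123\right) \left(-3 - 20\right) = \left(-133\right) \left(-23\right) = 3059$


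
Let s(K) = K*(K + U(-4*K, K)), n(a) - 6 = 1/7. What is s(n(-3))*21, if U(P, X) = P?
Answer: -16641/7 ≈ -2377.3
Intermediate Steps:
n(a) = 43/7 (n(a) = 6 + 1/7 = 43/7)
s(K) = -3*K**2 (s(K) = K*(K - 4*K) = K*(-3*K) = -3*K**2)
s(n(-3))*21 = -3*(43/7)**2*21 = -3*1849/49*21 = -5547/49*21 = -16641/7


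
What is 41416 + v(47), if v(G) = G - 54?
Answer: 41409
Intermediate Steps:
v(G) = -54 + G
41416 + v(47) = 41416 + (-54 + 47) = 41416 - 7 = 41409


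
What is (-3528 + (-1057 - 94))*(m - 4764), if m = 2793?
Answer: 9222309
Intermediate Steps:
(-3528 + (-1057 - 94))*(m - 4764) = (-3528 + (-1057 - 94))*(2793 - 4764) = (-3528 - 1151)*(-1971) = -4679*(-1971) = 9222309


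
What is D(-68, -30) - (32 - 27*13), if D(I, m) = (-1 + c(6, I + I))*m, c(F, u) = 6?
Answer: 169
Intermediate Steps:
D(I, m) = 5*m (D(I, m) = (-1 + 6)*m = 5*m)
D(-68, -30) - (32 - 27*13) = 5*(-30) - (32 - 27*13) = -150 - (32 - 351) = -150 - 1*(-319) = -150 + 319 = 169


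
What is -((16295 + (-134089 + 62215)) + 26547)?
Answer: 29032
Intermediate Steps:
-((16295 + (-134089 + 62215)) + 26547) = -((16295 - 71874) + 26547) = -(-55579 + 26547) = -1*(-29032) = 29032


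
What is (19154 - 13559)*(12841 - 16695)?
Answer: -21563130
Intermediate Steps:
(19154 - 13559)*(12841 - 16695) = 5595*(-3854) = -21563130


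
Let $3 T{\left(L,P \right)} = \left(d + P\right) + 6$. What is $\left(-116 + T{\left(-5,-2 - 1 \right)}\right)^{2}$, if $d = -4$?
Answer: $\frac{121801}{9} \approx 13533.0$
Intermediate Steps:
$T{\left(L,P \right)} = \frac{2}{3} + \frac{P}{3}$ ($T{\left(L,P \right)} = \frac{\left(-4 + P\right) + 6}{3} = \frac{2 + P}{3} = \frac{2}{3} + \frac{P}{3}$)
$\left(-116 + T{\left(-5,-2 - 1 \right)}\right)^{2} = \left(-116 + \left(\frac{2}{3} + \frac{-2 - 1}{3}\right)\right)^{2} = \left(-116 + \left(\frac{2}{3} + \frac{1}{3} \left(-3\right)\right)\right)^{2} = \left(-116 + \left(\frac{2}{3} - 1\right)\right)^{2} = \left(-116 - \frac{1}{3}\right)^{2} = \left(- \frac{349}{3}\right)^{2} = \frac{121801}{9}$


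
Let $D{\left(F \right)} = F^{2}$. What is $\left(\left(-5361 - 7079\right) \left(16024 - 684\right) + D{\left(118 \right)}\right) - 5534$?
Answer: $-190821210$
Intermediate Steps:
$\left(\left(-5361 - 7079\right) \left(16024 - 684\right) + D{\left(118 \right)}\right) - 5534 = \left(\left(-5361 - 7079\right) \left(16024 - 684\right) + 118^{2}\right) - 5534 = \left(\left(-12440\right) 15340 + 13924\right) - 5534 = \left(-190829600 + 13924\right) - 5534 = -190815676 - 5534 = -190821210$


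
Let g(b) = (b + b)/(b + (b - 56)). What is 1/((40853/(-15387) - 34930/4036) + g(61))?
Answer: -341560626/3231558757 ≈ -0.10570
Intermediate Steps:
g(b) = 2*b/(-56 + 2*b) (g(b) = (2*b)/(b + (-56 + b)) = (2*b)/(-56 + 2*b) = 2*b/(-56 + 2*b))
1/((40853/(-15387) - 34930/4036) + g(61)) = 1/((40853/(-15387) - 34930/4036) + 61/(-28 + 61)) = 1/((40853*(-1/15387) - 34930*1/4036) + 61/33) = 1/((-40853/15387 - 17465/2018) + 61*(1/33)) = 1/(-351175309/31050966 + 61/33) = 1/(-3231558757/341560626) = -341560626/3231558757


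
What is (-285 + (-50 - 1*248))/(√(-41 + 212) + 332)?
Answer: -193556/110053 + 1749*√19/110053 ≈ -1.6895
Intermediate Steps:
(-285 + (-50 - 1*248))/(√(-41 + 212) + 332) = (-285 + (-50 - 248))/(√171 + 332) = (-285 - 298)/(3*√19 + 332) = -583/(332 + 3*√19)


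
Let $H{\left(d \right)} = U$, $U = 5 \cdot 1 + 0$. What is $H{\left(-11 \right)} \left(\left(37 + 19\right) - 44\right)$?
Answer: $60$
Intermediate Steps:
$U = 5$ ($U = 5 + 0 = 5$)
$H{\left(d \right)} = 5$
$H{\left(-11 \right)} \left(\left(37 + 19\right) - 44\right) = 5 \left(\left(37 + 19\right) - 44\right) = 5 \left(56 - 44\right) = 5 \cdot 12 = 60$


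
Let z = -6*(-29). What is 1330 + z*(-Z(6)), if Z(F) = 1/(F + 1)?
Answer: 9136/7 ≈ 1305.1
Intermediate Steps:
z = 174
Z(F) = 1/(1 + F)
1330 + z*(-Z(6)) = 1330 + 174*(-1/(1 + 6)) = 1330 + 174*(-1/7) = 1330 + 174*(-1*⅐) = 1330 + 174*(-⅐) = 1330 - 174/7 = 9136/7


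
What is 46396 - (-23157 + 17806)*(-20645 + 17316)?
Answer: -17767083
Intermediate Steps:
46396 - (-23157 + 17806)*(-20645 + 17316) = 46396 - (-5351)*(-3329) = 46396 - 1*17813479 = 46396 - 17813479 = -17767083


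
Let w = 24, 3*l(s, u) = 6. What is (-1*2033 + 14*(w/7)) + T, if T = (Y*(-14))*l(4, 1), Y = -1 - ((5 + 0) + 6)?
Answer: -1649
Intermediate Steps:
l(s, u) = 2 (l(s, u) = (⅓)*6 = 2)
Y = -12 (Y = -1 - (5 + 6) = -1 - 1*11 = -1 - 11 = -12)
T = 336 (T = -12*(-14)*2 = 168*2 = 336)
(-1*2033 + 14*(w/7)) + T = (-1*2033 + 14*(24/7)) + 336 = (-2033 + 14*(24*(⅐))) + 336 = (-2033 + 14*(24/7)) + 336 = (-2033 + 48) + 336 = -1985 + 336 = -1649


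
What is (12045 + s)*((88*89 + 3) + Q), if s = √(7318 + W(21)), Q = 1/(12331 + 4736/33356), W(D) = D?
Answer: 9704274703540230/102829393 + 805668302494*√7339/102829393 ≈ 9.5044e+7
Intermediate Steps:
Q = 8339/102829393 (Q = 1/(12331 + 4736*(1/33356)) = 1/(12331 + 1184/8339) = 1/(102829393/8339) = 8339/102829393 ≈ 8.1095e-5)
s = √7339 (s = √(7318 + 21) = √7339 ≈ 85.668)
(12045 + s)*((88*89 + 3) + Q) = (12045 + √7339)*((88*89 + 3) + 8339/102829393) = (12045 + √7339)*((7832 + 3) + 8339/102829393) = (12045 + √7339)*(7835 + 8339/102829393) = (12045 + √7339)*(805668302494/102829393) = 9704274703540230/102829393 + 805668302494*√7339/102829393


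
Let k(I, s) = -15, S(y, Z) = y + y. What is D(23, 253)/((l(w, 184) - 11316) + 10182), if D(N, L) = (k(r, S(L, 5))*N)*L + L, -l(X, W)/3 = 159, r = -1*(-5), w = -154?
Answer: 87032/1611 ≈ 54.024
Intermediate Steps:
r = 5
l(X, W) = -477 (l(X, W) = -3*159 = -477)
S(y, Z) = 2*y
D(N, L) = L - 15*L*N (D(N, L) = (-15*N)*L + L = -15*L*N + L = L - 15*L*N)
D(23, 253)/((l(w, 184) - 11316) + 10182) = (253*(1 - 15*23))/((-477 - 11316) + 10182) = (253*(1 - 345))/(-11793 + 10182) = (253*(-344))/(-1611) = -87032*(-1/1611) = 87032/1611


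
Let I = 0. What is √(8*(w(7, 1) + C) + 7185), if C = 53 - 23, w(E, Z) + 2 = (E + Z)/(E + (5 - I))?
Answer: √66729/3 ≈ 86.107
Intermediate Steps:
w(E, Z) = -2 + (E + Z)/(5 + E) (w(E, Z) = -2 + (E + Z)/(E + (5 - 1*0)) = -2 + (E + Z)/(E + (5 + 0)) = -2 + (E + Z)/(E + 5) = -2 + (E + Z)/(5 + E))
C = 30
√(8*(w(7, 1) + C) + 7185) = √(8*((-10 + 1 - 1*7)/(5 + 7) + 30) + 7185) = √(8*((-10 + 1 - 7)/12 + 30) + 7185) = √(8*((1/12)*(-16) + 30) + 7185) = √(8*(-4/3 + 30) + 7185) = √(8*(86/3) + 7185) = √(688/3 + 7185) = √(22243/3) = √66729/3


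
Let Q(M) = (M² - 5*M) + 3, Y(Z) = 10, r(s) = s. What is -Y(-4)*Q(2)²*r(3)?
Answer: -270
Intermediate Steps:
Q(M) = 3 + M² - 5*M
-Y(-4)*Q(2)²*r(3) = -10*(3 + 2² - 5*2)²*3 = -10*(3 + 4 - 10)²*3 = -10*(-3)²*3 = -10*9*3 = -90*3 = -1*270 = -270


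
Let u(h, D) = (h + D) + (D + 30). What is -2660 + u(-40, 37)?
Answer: -2596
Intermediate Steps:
u(h, D) = 30 + h + 2*D (u(h, D) = (D + h) + (30 + D) = 30 + h + 2*D)
-2660 + u(-40, 37) = -2660 + (30 - 40 + 2*37) = -2660 + (30 - 40 + 74) = -2660 + 64 = -2596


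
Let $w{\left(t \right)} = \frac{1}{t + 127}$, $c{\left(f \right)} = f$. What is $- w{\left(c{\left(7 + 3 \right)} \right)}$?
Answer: $- \frac{1}{137} \approx -0.0072993$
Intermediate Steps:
$w{\left(t \right)} = \frac{1}{127 + t}$
$- w{\left(c{\left(7 + 3 \right)} \right)} = - \frac{1}{127 + \left(7 + 3\right)} = - \frac{1}{127 + 10} = - \frac{1}{137}$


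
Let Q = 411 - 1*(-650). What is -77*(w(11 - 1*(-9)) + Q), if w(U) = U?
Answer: -83237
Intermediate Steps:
Q = 1061 (Q = 411 + 650 = 1061)
-77*(w(11 - 1*(-9)) + Q) = -77*((11 - 1*(-9)) + 1061) = -77*((11 + 9) + 1061) = -77*(20 + 1061) = -77*1081 = -83237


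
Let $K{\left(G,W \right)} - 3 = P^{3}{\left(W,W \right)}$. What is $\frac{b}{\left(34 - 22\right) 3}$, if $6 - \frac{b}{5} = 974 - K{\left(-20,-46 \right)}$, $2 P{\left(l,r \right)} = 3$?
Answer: $- \frac{38465}{288} \approx -133.56$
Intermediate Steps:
$P{\left(l,r \right)} = \frac{3}{2}$ ($P{\left(l,r \right)} = \frac{1}{2} \cdot 3 = \frac{3}{2}$)
$K{\left(G,W \right)} = \frac{51}{8}$ ($K{\left(G,W \right)} = 3 + \left(\frac{3}{2}\right)^{3} = 3 + \frac{27}{8} = \frac{51}{8}$)
$b = - \frac{38465}{8}$ ($b = 30 - 5 \left(974 - \frac{51}{8}\right) = 30 - \frac{38705}{8} = - \frac{38465}{8} \approx -4808.1$)
$\frac{b}{\left(34 - 22\right) 3} = - \frac{38465}{8 \left(34 - 22\right) 3} = - \frac{38465}{8 \cdot 12 \cdot 3} = - \frac{38465}{8 \cdot 36} = \left(- \frac{38465}{8}\right) \frac{1}{36} = - \frac{38465}{288}$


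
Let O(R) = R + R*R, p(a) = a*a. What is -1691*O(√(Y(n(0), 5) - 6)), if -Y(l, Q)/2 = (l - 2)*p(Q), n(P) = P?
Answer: -158954 - 1691*√94 ≈ -1.7535e+5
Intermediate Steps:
p(a) = a²
Y(l, Q) = -2*Q²*(-2 + l) (Y(l, Q) = -2*(l - 2)*Q² = -2*(-2 + l)*Q² = -2*Q²*(-2 + l))
O(R) = R + R²
-1691*O(√(Y(n(0), 5) - 6)) = -1691*√(2*5²*(2 - 1*0) - 6)*(1 + √(2*5²*(2 - 1*0) - 6)) = -1691*√(2*25*(2 + 0) - 6)*(1 + √(2*25*(2 + 0) - 6)) = -1691*√(2*25*2 - 6)*(1 + √(2*25*2 - 6)) = -1691*√(100 - 6)*(1 + √(100 - 6)) = -1691*√94*(1 + √94)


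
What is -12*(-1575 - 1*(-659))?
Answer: 10992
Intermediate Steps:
-12*(-1575 - 1*(-659)) = -12*(-1575 + 659) = -12*(-916) = 10992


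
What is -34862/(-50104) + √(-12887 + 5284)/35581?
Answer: 17431/25052 + I*√7603/35581 ≈ 0.69579 + 0.0024506*I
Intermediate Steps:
-34862/(-50104) + √(-12887 + 5284)/35581 = -34862*(-1/50104) + √(-7603)*(1/35581) = 17431/25052 + (I*√7603)*(1/35581) = 17431/25052 + I*√7603/35581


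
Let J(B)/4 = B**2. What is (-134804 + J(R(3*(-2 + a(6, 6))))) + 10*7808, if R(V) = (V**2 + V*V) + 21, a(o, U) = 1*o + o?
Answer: 13207440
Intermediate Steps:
a(o, U) = 2*o (a(o, U) = o + o = 2*o)
R(V) = 21 + 2*V**2 (R(V) = (V**2 + V**2) + 21 = 2*V**2 + 21 = 21 + 2*V**2)
J(B) = 4*B**2
(-134804 + J(R(3*(-2 + a(6, 6))))) + 10*7808 = (-134804 + 4*(21 + 2*(3*(-2 + 2*6))**2)**2) + 10*7808 = (-134804 + 4*(21 + 2*(3*(-2 + 12))**2)**2) + 78080 = (-134804 + 4*(21 + 2*(3*10)**2)**2) + 78080 = (-134804 + 4*(21 + 2*30**2)**2) + 78080 = (-134804 + 4*(21 + 2*900)**2) + 78080 = (-134804 + 4*(21 + 1800)**2) + 78080 = (-134804 + 4*1821**2) + 78080 = (-134804 + 4*3316041) + 78080 = (-134804 + 13264164) + 78080 = 13129360 + 78080 = 13207440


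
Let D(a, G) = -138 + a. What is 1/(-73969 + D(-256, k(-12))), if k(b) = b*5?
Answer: -1/74363 ≈ -1.3448e-5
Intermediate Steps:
k(b) = 5*b
1/(-73969 + D(-256, k(-12))) = 1/(-73969 + (-138 - 256)) = 1/(-73969 - 394) = 1/(-74363) = -1/74363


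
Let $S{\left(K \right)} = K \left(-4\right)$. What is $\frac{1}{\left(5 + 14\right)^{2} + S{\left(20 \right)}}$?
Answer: $\frac{1}{281} \approx 0.0035587$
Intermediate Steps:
$S{\left(K \right)} = - 4 K$
$\frac{1}{\left(5 + 14\right)^{2} + S{\left(20 \right)}} = \frac{1}{\left(5 + 14\right)^{2} - 80} = \frac{1}{19^{2} - 80} = \frac{1}{361 - 80} = \frac{1}{281}$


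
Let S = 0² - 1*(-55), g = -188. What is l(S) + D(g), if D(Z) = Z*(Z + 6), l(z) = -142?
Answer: 34074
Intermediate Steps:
S = 55 (S = 0 + 55 = 55)
D(Z) = Z*(6 + Z)
l(S) + D(g) = -142 - 188*(6 - 188) = -142 - 188*(-182) = -142 + 34216 = 34074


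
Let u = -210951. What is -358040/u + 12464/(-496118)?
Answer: 87500397728/52328294109 ≈ 1.6721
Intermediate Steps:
-358040/u + 12464/(-496118) = -358040/(-210951) + 12464/(-496118) = -358040*(-1/210951) + 12464*(-1/496118) = 358040/210951 - 6232/248059 = 87500397728/52328294109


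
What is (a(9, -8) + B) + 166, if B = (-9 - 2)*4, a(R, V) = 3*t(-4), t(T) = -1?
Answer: 119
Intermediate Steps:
a(R, V) = -3 (a(R, V) = 3*(-1) = -3)
B = -44 (B = -11*4 = -44)
(a(9, -8) + B) + 166 = (-3 - 44) + 166 = -47 + 166 = 119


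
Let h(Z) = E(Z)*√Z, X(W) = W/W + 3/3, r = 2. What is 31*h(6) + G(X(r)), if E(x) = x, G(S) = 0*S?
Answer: 186*√6 ≈ 455.60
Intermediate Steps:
X(W) = 2 (X(W) = 1 + 3*(⅓) = 1 + 1 = 2)
G(S) = 0
h(Z) = Z^(3/2) (h(Z) = Z*√Z = Z^(3/2))
31*h(6) + G(X(r)) = 31*6^(3/2) + 0 = 31*(6*√6) + 0 = 186*√6 + 0 = 186*√6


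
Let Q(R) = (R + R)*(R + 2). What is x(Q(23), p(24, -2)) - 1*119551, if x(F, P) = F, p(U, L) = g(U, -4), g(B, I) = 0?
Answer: -118401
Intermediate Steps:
p(U, L) = 0
Q(R) = 2*R*(2 + R) (Q(R) = (2*R)*(2 + R) = 2*R*(2 + R))
x(Q(23), p(24, -2)) - 1*119551 = 2*23*(2 + 23) - 1*119551 = 2*23*25 - 119551 = 1150 - 119551 = -118401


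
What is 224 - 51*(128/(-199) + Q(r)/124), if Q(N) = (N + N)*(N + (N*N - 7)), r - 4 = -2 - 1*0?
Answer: 1594373/6169 ≈ 258.45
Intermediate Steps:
r = 2 (r = 4 + (-2 - 1*0) = 4 + (-2 + 0) = 4 - 2 = 2)
Q(N) = 2*N*(-7 + N + N²) (Q(N) = (2*N)*(N + (N² - 7)) = (2*N)*(N + (-7 + N²)) = (2*N)*(-7 + N + N²) = 2*N*(-7 + N + N²))
224 - 51*(128/(-199) + Q(r)/124) = 224 - 51*(128/(-199) + (2*2*(-7 + 2 + 2²))/124) = 224 - 51*(128*(-1/199) + (2*2*(-7 + 2 + 4))*(1/124)) = 224 - 51*(-128/199 + (2*2*(-1))*(1/124)) = 224 - 51*(-128/199 - 4*1/124) = 224 - 51*(-128/199 - 1/31) = 224 - 51*(-4167/6169) = 224 + 212517/6169 = 1594373/6169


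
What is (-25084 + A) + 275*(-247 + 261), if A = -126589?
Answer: -147823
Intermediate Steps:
(-25084 + A) + 275*(-247 + 261) = (-25084 - 126589) + 275*(-247 + 261) = -151673 + 275*14 = -151673 + 3850 = -147823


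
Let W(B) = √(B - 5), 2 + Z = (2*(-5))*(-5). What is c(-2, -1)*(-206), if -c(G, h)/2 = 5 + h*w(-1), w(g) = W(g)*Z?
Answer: 2060 - 19776*I*√6 ≈ 2060.0 - 48441.0*I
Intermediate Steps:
Z = 48 (Z = -2 + (2*(-5))*(-5) = -2 - 10*(-5) = -2 + 50 = 48)
W(B) = √(-5 + B)
w(g) = 48*√(-5 + g) (w(g) = √(-5 + g)*48 = 48*√(-5 + g))
c(G, h) = -10 - 96*I*h*√6 (c(G, h) = -2*(5 + h*(48*√(-5 - 1))) = -2*(5 + h*(48*√(-6))) = -2*(5 + h*(48*(I*√6))) = -2*(5 + h*(48*I*√6)) = -2*(5 + 48*I*h*√6) = -10 - 96*I*h*√6)
c(-2, -1)*(-206) = (-10 - 96*I*(-1)*√6)*(-206) = (-10 + 96*I*√6)*(-206) = 2060 - 19776*I*√6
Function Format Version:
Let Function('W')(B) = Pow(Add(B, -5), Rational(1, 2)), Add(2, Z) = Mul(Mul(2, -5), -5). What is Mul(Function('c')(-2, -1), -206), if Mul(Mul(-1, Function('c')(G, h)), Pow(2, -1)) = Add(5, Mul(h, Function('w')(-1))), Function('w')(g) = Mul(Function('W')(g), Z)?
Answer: Add(2060, Mul(-19776, I, Pow(6, Rational(1, 2)))) ≈ Add(2060.0, Mul(-48441., I))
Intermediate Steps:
Z = 48 (Z = Add(-2, Mul(Mul(2, -5), -5)) = Add(-2, Mul(-10, -5)) = Add(-2, 50) = 48)
Function('W')(B) = Pow(Add(-5, B), Rational(1, 2))
Function('w')(g) = Mul(48, Pow(Add(-5, g), Rational(1, 2))) (Function('w')(g) = Mul(Pow(Add(-5, g), Rational(1, 2)), 48) = Mul(48, Pow(Add(-5, g), Rational(1, 2))))
Function('c')(G, h) = Add(-10, Mul(-96, I, h, Pow(6, Rational(1, 2)))) (Function('c')(G, h) = Mul(-2, Add(5, Mul(h, Mul(48, Pow(Add(-5, -1), Rational(1, 2)))))) = Mul(-2, Add(5, Mul(h, Mul(48, Pow(-6, Rational(1, 2)))))) = Mul(-2, Add(5, Mul(h, Mul(48, Mul(I, Pow(6, Rational(1, 2))))))) = Mul(-2, Add(5, Mul(h, Mul(48, I, Pow(6, Rational(1, 2)))))) = Mul(-2, Add(5, Mul(48, I, h, Pow(6, Rational(1, 2))))) = Add(-10, Mul(-96, I, h, Pow(6, Rational(1, 2)))))
Mul(Function('c')(-2, -1), -206) = Mul(Add(-10, Mul(-96, I, -1, Pow(6, Rational(1, 2)))), -206) = Mul(Add(-10, Mul(96, I, Pow(6, Rational(1, 2)))), -206) = Add(2060, Mul(-19776, I, Pow(6, Rational(1, 2))))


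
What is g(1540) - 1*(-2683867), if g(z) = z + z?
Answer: 2686947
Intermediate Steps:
g(z) = 2*z
g(1540) - 1*(-2683867) = 2*1540 - 1*(-2683867) = 3080 + 2683867 = 2686947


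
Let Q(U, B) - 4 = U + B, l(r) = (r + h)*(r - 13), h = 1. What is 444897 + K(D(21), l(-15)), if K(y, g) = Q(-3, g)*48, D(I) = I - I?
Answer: 463761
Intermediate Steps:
l(r) = (1 + r)*(-13 + r) (l(r) = (r + 1)*(r - 13) = (1 + r)*(-13 + r))
D(I) = 0
Q(U, B) = 4 + B + U (Q(U, B) = 4 + (U + B) = 4 + (B + U) = 4 + B + U)
K(y, g) = 48 + 48*g (K(y, g) = (4 + g - 3)*48 = (1 + g)*48 = 48 + 48*g)
444897 + K(D(21), l(-15)) = 444897 + (48 + 48*(-13 + (-15)**2 - 12*(-15))) = 444897 + (48 + 48*(-13 + 225 + 180)) = 444897 + (48 + 48*392) = 444897 + (48 + 18816) = 444897 + 18864 = 463761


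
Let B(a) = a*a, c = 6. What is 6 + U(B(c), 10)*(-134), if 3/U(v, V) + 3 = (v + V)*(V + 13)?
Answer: 5928/1055 ≈ 5.6190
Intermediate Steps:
B(a) = a²
U(v, V) = 3/(-3 + (13 + V)*(V + v)) (U(v, V) = 3/(-3 + (v + V)*(V + 13)) = 3/(-3 + (V + v)*(13 + V)) = 3/(-3 + (13 + V)*(V + v)))
6 + U(B(c), 10)*(-134) = 6 + (3/(-3 + 10² + 13*10 + 13*6² + 10*6²))*(-134) = 6 + (3/(-3 + 100 + 130 + 13*36 + 10*36))*(-134) = 6 + (3/(-3 + 100 + 130 + 468 + 360))*(-134) = 6 + (3/1055)*(-134) = 6 - 402/1055 = 5928/1055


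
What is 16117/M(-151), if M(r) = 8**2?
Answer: 16117/64 ≈ 251.83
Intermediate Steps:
M(r) = 64
16117/M(-151) = 16117/64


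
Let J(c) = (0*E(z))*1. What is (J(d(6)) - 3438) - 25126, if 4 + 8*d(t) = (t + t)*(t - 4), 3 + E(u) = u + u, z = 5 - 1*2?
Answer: -28564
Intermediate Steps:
z = 3 (z = 5 - 2 = 3)
E(u) = -3 + 2*u (E(u) = -3 + (u + u) = -3 + 2*u)
d(t) = -1/2 + t*(-4 + t)/4 (d(t) = -1/2 + ((t + t)*(t - 4))/8 = -1/2 + ((2*t)*(-4 + t))/8 = -1/2 + (2*t*(-4 + t))/8 = -1/2 + t*(-4 + t)/4)
J(c) = 0 (J(c) = (0*(-3 + 2*3))*1 = (0*(-3 + 6))*1 = (0*3)*1 = 0*1 = 0)
(J(d(6)) - 3438) - 25126 = (0 - 3438) - 25126 = -3438 - 25126 = -28564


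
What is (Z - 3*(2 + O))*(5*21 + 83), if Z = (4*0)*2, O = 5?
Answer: -3948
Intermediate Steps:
Z = 0 (Z = 0*2 = 0)
(Z - 3*(2 + O))*(5*21 + 83) = (0 - 3*(2 + 5))*(5*21 + 83) = (0 - 3*7)*(105 + 83) = (0 - 21)*188 = -21*188 = -3948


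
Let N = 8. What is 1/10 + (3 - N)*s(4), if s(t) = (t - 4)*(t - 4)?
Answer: 1/10 ≈ 0.10000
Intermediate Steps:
s(t) = (-4 + t)**2 (s(t) = (-4 + t)*(-4 + t) = (-4 + t)**2)
1/10 + (3 - N)*s(4) = 1/10 + (3 - 1*8)*(-4 + 4)**2 = 1/10 + (3 - 8)*0**2 = 1/10 - 5*0 = 1/10 + 0 = 1/10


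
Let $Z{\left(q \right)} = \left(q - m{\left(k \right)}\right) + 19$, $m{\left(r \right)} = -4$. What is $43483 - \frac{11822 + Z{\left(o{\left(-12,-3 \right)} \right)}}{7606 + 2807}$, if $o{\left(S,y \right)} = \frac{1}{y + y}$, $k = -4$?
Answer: $\frac{2716659805}{62478} \approx 43482.0$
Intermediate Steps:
$o{\left(S,y \right)} = \frac{1}{2 y}$
$Z{\left(q \right)} = 23 + q$ ($Z{\left(q \right)} = \left(q - -4\right) + 19 = \left(q + 4\right) + 19 = \left(4 + q\right) + 19 = 23 + q$)
$43483 - \frac{11822 + Z{\left(o{\left(-12,-3 \right)} \right)}}{7606 + 2807} = 43483 - \frac{11822 + \left(23 + \frac{1}{2 \left(-3\right)}\right)}{7606 + 2807} = 43483 - \frac{11822 + \left(23 + \frac{1}{2} \left(- \frac{1}{3}\right)\right)}{10413} = 43483 - \left(11822 + \left(23 - \frac{1}{6}\right)\right) \frac{1}{10413} = 43483 - \left(11822 + \frac{137}{6}\right) \frac{1}{10413} = 43483 - \frac{71069}{6} \cdot \frac{1}{10413} = 43483 - \frac{71069}{62478} = \frac{2716659805}{62478}$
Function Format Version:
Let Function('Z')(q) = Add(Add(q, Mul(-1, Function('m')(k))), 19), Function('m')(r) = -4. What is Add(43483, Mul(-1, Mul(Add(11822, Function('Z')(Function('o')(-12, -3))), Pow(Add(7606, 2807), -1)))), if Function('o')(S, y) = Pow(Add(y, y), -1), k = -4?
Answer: Rational(2716659805, 62478) ≈ 43482.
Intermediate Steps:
Function('o')(S, y) = Mul(Rational(1, 2), Pow(y, -1)) (Function('o')(S, y) = Pow(Mul(2, y), -1) = Mul(Rational(1, 2), Pow(y, -1)))
Function('Z')(q) = Add(23, q) (Function('Z')(q) = Add(Add(q, Mul(-1, -4)), 19) = Add(Add(q, 4), 19) = Add(Add(4, q), 19) = Add(23, q))
Add(43483, Mul(-1, Mul(Add(11822, Function('Z')(Function('o')(-12, -3))), Pow(Add(7606, 2807), -1)))) = Add(43483, Mul(-1, Mul(Add(11822, Add(23, Mul(Rational(1, 2), Pow(-3, -1)))), Pow(Add(7606, 2807), -1)))) = Add(43483, Mul(-1, Mul(Add(11822, Add(23, Mul(Rational(1, 2), Rational(-1, 3)))), Pow(10413, -1)))) = Add(43483, Mul(-1, Mul(Add(11822, Add(23, Rational(-1, 6))), Rational(1, 10413)))) = Add(43483, Mul(-1, Mul(Add(11822, Rational(137, 6)), Rational(1, 10413)))) = Add(43483, Mul(-1, Mul(Rational(71069, 6), Rational(1, 10413)))) = Add(43483, Mul(-1, Rational(71069, 62478))) = Add(43483, Rational(-71069, 62478)) = Rational(2716659805, 62478)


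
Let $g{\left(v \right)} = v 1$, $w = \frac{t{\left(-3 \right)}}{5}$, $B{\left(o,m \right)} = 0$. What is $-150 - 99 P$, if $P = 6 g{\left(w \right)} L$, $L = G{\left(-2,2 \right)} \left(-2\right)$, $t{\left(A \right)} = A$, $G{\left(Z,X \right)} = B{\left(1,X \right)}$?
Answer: $-150$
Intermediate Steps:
$G{\left(Z,X \right)} = 0$
$w = - \frac{3}{5} \approx -0.6$
$g{\left(v \right)} = v$
$L = 0$ ($L = 0 \left(-2\right) = 0$)
$P = 0$ ($P = 6 \left(- \frac{3}{5}\right) 0 = \left(- \frac{18}{5}\right) 0 = 0$)
$-150 - 99 P = -150 - 0 = -150 + 0 = -150$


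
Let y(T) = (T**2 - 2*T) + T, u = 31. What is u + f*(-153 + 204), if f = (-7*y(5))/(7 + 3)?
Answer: -683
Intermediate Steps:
y(T) = T**2 - T
f = -14 (f = (-35*(-1 + 5))/(7 + 3) = -35*4/10 = -7*20*(1/10) = -140*1/10 = -14)
u + f*(-153 + 204) = 31 - 14*(-153 + 204) = 31 - 14*51 = 31 - 714 = -683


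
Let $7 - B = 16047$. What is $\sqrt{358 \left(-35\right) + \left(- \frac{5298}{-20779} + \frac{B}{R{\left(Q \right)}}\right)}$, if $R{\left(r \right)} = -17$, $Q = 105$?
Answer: $\frac{2 i \sqrt{361433783559013}}{353243} \approx 107.64 i$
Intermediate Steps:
$B = -16040$ ($B = 7 - 16047 = -16040$)
$\sqrt{358 \left(-35\right) + \left(- \frac{5298}{-20779} + \frac{B}{R{\left(Q \right)}}\right)} = \sqrt{358 \left(-35\right) - \left(- \frac{16040}{17} - \frac{5298}{20779}\right)} = \sqrt{-12530 - - \frac{333385226}{353243}} = \sqrt{-12530 + \left(\frac{5298}{20779} + \frac{16040}{17}\right)} = \sqrt{-12530 + \frac{333385226}{353243}} = \sqrt{- \frac{4092749564}{353243}} = \frac{2 i \sqrt{361433783559013}}{353243}$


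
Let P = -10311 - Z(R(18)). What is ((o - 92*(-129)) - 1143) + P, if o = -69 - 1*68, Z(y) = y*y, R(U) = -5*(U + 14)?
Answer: -25323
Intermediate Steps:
R(U) = -70 - 5*U (R(U) = -5*(14 + U) = -70 - 5*U)
Z(y) = y²
o = -137 (o = -69 - 68 = -137)
P = -35911 (P = -10311 - (-70 - 5*18)² = -10311 - (-70 - 90)² = -10311 - 1*(-160)² = -10311 - 1*25600 = -10311 - 25600 = -35911)
((o - 92*(-129)) - 1143) + P = ((-137 - 92*(-129)) - 1143) - 35911 = ((-137 + 11868) - 1143) - 35911 = (11731 - 1143) - 35911 = 10588 - 35911 = -25323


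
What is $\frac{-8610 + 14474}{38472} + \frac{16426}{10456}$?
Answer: $\frac{43328441}{25141452} \approx 1.7234$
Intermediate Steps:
$\frac{-8610 + 14474}{38472} + \frac{16426}{10456} = 5864 \cdot \frac{1}{38472} + 16426 \cdot \frac{1}{10456} = \frac{733}{4809} + \frac{8213}{5228} = \frac{43328441}{25141452}$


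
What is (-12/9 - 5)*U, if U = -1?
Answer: 19/3 ≈ 6.3333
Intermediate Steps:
(-12/9 - 5)*U = (-12/9 - 5)*(-1) = (-12*1/9 - 5)*(-1) = (-4/3 - 5)*(-1) = -19/3*(-1) = 19/3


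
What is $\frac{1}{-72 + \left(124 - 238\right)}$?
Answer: $- \frac{1}{186} \approx -0.0053763$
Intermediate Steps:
$\frac{1}{-72 + \left(124 - 238\right)} = \frac{1}{-72 - 114} = \frac{1}{-186} = - \frac{1}{186}$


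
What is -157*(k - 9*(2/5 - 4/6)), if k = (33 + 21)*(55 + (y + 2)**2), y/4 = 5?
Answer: -22850094/5 ≈ -4.5700e+6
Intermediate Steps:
y = 20 (y = 4*5 = 20)
k = 29106 (k = (33 + 21)*(55 + (20 + 2)**2) = 54*(55 + 22**2) = 54*(55 + 484) = 54*539 = 29106)
-157*(k - 9*(2/5 - 4/6)) = -157*(29106 - 9*(2/5 - 4/6)) = -157*(29106 - 9*(2*(1/5) - 4*1/6)) = -157*(29106 - 9*(2/5 - 2/3)) = -157*(29106 - 9*(-4/15)) = -157*(29106 + 12/5) = -157*145542/5 = -22850094/5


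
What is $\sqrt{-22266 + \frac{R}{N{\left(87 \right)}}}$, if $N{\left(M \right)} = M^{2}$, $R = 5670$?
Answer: $\frac{6 i \sqrt{520141}}{29} \approx 149.22 i$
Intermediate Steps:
$\sqrt{-22266 + \frac{R}{N{\left(87 \right)}}} = \sqrt{-22266 + \frac{5670}{87^{2}}} = \sqrt{-22266 + \frac{5670}{7569}} = \sqrt{-22266 + 5670 \cdot \frac{1}{7569}} = \sqrt{-22266 + \frac{630}{841}} = \sqrt{- \frac{18725076}{841}} = \frac{6 i \sqrt{520141}}{29}$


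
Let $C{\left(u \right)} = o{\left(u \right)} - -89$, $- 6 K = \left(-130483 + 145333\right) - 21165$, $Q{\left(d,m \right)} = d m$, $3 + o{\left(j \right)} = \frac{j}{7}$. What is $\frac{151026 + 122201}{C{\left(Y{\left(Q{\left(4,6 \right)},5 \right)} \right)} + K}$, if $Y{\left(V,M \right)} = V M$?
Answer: $\frac{3825178}{16179} \approx 236.43$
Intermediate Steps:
$o{\left(j \right)} = -3 + \frac{j}{7}$
$K = \frac{2105}{2}$ ($K = - \frac{\left(-130483 + 145333\right) - 21165}{6} = - \frac{14850 - 21165}{6} = \left(- \frac{1}{6}\right) \left(-6315\right) = \frac{2105}{2} \approx 1052.5$)
$Y{\left(V,M \right)} = M V$
$C{\left(u \right)} = 86 + \frac{u}{7}$ ($C{\left(u \right)} = \left(-3 + \frac{u}{7}\right) - -89 = \left(-3 + \frac{u}{7}\right) + 89 = 86 + \frac{u}{7}$)
$\frac{151026 + 122201}{C{\left(Y{\left(Q{\left(4,6 \right)},5 \right)} \right)} + K} = \frac{151026 + 122201}{\left(86 + \frac{5 \cdot 4 \cdot 6}{7}\right) + \frac{2105}{2}} = \frac{273227}{\left(86 + \frac{5 \cdot 24}{7}\right) + \frac{2105}{2}} = \frac{273227}{\left(86 + \frac{1}{7} \cdot 120\right) + \frac{2105}{2}} = \frac{273227}{\left(86 + \frac{120}{7}\right) + \frac{2105}{2}} = \frac{273227}{\frac{722}{7} + \frac{2105}{2}} = \frac{273227}{\frac{16179}{14}} = 273227 \cdot \frac{14}{16179} = \frac{3825178}{16179}$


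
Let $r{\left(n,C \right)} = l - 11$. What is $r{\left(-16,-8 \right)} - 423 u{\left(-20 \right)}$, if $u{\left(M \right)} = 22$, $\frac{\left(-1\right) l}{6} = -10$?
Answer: $-9257$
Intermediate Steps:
$l = 60$ ($l = \left(-6\right) \left(-10\right) = 60$)
$r{\left(n,C \right)} = 49$ ($r{\left(n,C \right)} = 60 - 11 = 49$)
$r{\left(-16,-8 \right)} - 423 u{\left(-20 \right)} = 49 - 9306 = -9257$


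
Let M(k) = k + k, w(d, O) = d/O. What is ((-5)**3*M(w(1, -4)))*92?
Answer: 5750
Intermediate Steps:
M(k) = 2*k
((-5)**3*M(w(1, -4)))*92 = ((-5)**3*(2*(1/(-4))))*92 = -250*1*(-1/4)*92 = -250*(-1)/4*92 = -125*(-1/2)*92 = (125/2)*92 = 5750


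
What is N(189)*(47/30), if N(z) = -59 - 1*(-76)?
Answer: 799/30 ≈ 26.633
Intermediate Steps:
N(z) = 17 (N(z) = -59 + 76 = 17)
N(189)*(47/30) = 17*(47/30) = 799/30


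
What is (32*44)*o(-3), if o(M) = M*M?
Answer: 12672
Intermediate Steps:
o(M) = M²
(32*44)*o(-3) = (32*44)*(-3)² = 1408*9 = 12672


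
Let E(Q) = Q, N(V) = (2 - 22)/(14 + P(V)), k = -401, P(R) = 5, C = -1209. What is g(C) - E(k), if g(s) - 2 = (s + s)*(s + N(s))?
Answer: 55599895/19 ≈ 2.9263e+6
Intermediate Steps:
N(V) = -20/19 (N(V) = (2 - 22)/(14 + 5) = -20/19)
g(s) = 2 + 2*s*(-20/19 + s) (g(s) = 2 + (s + s)*(s - 20/19) = 2 + (2*s)*(-20/19 + s) = 2 + 2*s*(-20/19 + s))
g(C) - E(k) = (2 + 2*(-1209)**2 - 40/19*(-1209)) - 1*(-401) = (2 + 2*1461681 + 48360/19) + 401 = (2 + 2923362 + 48360/19) + 401 = 55592276/19 + 401 = 55599895/19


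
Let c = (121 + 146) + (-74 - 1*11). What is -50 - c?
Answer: -232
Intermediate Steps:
c = 182 (c = 267 + (-74 - 11) = 267 - 85 = 182)
-50 - c = -50 - 1*182 = -50 - 182 = -232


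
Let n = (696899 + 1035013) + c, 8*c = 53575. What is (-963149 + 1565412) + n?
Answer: 18726975/8 ≈ 2.3409e+6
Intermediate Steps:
c = 53575/8 (c = (⅛)*53575 = 53575/8 ≈ 6696.9)
n = 13908871/8 (n = (696899 + 1035013) + 53575/8 = 1731912 + 53575/8 = 13908871/8 ≈ 1.7386e+6)
(-963149 + 1565412) + n = (-963149 + 1565412) + 13908871/8 = 602263 + 13908871/8 = 18726975/8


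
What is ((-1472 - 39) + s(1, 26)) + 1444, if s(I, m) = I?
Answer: -66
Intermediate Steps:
((-1472 - 39) + s(1, 26)) + 1444 = ((-1472 - 39) + 1) + 1444 = (-1511 + 1) + 1444 = -1510 + 1444 = -66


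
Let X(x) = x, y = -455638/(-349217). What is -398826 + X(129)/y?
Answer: -181675231995/455638 ≈ -3.9873e+5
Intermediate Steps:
y = 455638/349217 (y = -455638*(-1/349217) = 455638/349217 ≈ 1.3047)
-398826 + X(129)/y = -398826 + 129/(455638/349217) = -398826 + 129*(349217/455638) = -398826 + 45048993/455638 = -181675231995/455638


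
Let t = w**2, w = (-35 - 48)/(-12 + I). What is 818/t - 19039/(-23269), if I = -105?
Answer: 260688160609/160300141 ≈ 1626.3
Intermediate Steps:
w = 83/117 (w = (-35 - 48)/(-12 - 105) = -83/(-117) = -83*(-1/117) = 83/117 ≈ 0.70940)
t = 6889/13689 (t = (83/117)**2 = 6889/13689 ≈ 0.50325)
818/t - 19039/(-23269) = 818/(6889/13689) - 19039/(-23269) = 818*(13689/6889) - 19039*(-1/23269) = 11197602/6889 + 19039/23269 = 260688160609/160300141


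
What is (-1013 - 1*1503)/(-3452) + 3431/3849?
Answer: 5381974/3321687 ≈ 1.6203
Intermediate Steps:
(-1013 - 1*1503)/(-3452) + 3431/3849 = (-1013 - 1503)*(-1/3452) + 3431*(1/3849) = -2516*(-1/3452) + 3431/3849 = 629/863 + 3431/3849 = 5381974/3321687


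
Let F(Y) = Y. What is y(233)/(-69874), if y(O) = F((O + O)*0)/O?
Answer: 0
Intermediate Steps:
y(O) = 0 (y(O) = ((O + O)*0)/O = ((2*O)*0)/O = 0/O = 0)
y(233)/(-69874) = 0/(-69874) = 0*(-1/69874) = 0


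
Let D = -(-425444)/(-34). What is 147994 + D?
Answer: 2303176/17 ≈ 1.3548e+5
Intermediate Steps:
D = -212722/17 (D = -(-425444)*(-1)/34 = -6862*31/17 = -212722/17 ≈ -12513.)
147994 + D = 147994 - 212722/17 = 2303176/17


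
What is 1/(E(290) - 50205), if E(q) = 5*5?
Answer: -1/50180 ≈ -1.9928e-5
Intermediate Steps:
E(q) = 25
1/(E(290) - 50205) = 1/(25 - 50205) = 1/(-50180) = -1/50180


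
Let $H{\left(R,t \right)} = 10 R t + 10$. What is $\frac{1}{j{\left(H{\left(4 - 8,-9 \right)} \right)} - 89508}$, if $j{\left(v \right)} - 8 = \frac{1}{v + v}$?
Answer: $- \frac{740}{66229999} \approx -1.1173 \cdot 10^{-5}$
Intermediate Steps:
$H{\left(R,t \right)} = 10 + 10 R t$ ($H{\left(R,t \right)} = 10 R t + 10 = 10 + 10 R t$)
$j{\left(v \right)} = 8 + \frac{1}{2 v}$ ($j{\left(v \right)} = 8 + \frac{1}{v + v} = 8 + \frac{1}{2 v}$)
$\frac{1}{j{\left(H{\left(4 - 8,-9 \right)} \right)} - 89508} = \frac{1}{\left(8 + \frac{1}{2 \left(10 + 10 \left(4 - 8\right) \left(-9\right)\right)}\right) - 89508} = \frac{1}{\left(8 + \frac{1}{2 \left(10 + 10 \left(-4\right) \left(-9\right)\right)}\right) - 89508} = \frac{1}{\left(8 + \frac{1}{2 \left(10 + 360\right)}\right) - 89508} = \frac{1}{\left(8 + \frac{1}{2 \cdot 370}\right) - 89508} = \frac{1}{\left(8 + \frac{1}{2} \cdot \frac{1}{370}\right) - 89508} = \frac{1}{\left(8 + \frac{1}{740}\right) - 89508} = \frac{1}{\frac{5921}{740} - 89508} = \frac{1}{- \frac{66229999}{740}} = - \frac{740}{66229999}$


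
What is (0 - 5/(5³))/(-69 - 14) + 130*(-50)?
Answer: -13487499/2075 ≈ -6500.0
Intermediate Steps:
(0 - 5/(5³))/(-69 - 14) + 130*(-50) = (0 - 5/125)/(-83) - 6500 = (0 - 5*1/125)*(-1/83) - 6500 = (0 - 1/25)*(-1/83) - 6500 = -1/25*(-1/83) - 6500 = 1/2075 - 6500 = -13487499/2075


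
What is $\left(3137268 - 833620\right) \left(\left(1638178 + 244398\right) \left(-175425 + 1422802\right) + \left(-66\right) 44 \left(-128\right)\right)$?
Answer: $5409615996290703872$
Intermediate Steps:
$\left(3137268 - 833620\right) \left(\left(1638178 + 244398\right) \left(-175425 + 1422802\right) + \left(-66\right) 44 \left(-128\right)\right) = 2303648 \left(1882576 \cdot 1247377 - -371712\right) = 2303648 \left(2348282003152 + 371712\right) = 2303648 \cdot 2348282374864 = 5409615996290703872$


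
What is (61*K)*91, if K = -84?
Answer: -466284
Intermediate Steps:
(61*K)*91 = (61*(-84))*91 = -5124*91 = -466284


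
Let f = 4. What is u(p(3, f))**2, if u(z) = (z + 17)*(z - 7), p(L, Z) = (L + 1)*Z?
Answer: 88209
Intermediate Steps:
p(L, Z) = Z*(1 + L) (p(L, Z) = (1 + L)*Z = Z*(1 + L))
u(z) = (-7 + z)*(17 + z) (u(z) = (17 + z)*(-7 + z) = (-7 + z)*(17 + z))
u(p(3, f))**2 = (-119 + (4*(1 + 3))**2 + 10*(4*(1 + 3)))**2 = (-119 + (4*4)**2 + 10*(4*4))**2 = (-119 + 16**2 + 10*16)**2 = (-119 + 256 + 160)**2 = 297**2 = 88209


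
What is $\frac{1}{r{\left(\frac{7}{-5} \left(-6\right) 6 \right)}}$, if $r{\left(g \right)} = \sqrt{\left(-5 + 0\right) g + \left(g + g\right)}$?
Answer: $- \frac{i \sqrt{105}}{126} \approx - 0.081325 i$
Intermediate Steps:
$r{\left(g \right)} = \sqrt{3} \sqrt{- g}$ ($r{\left(g \right)} = \sqrt{- 5 g + 2 g} = \sqrt{- 3 g} = \sqrt{3} \sqrt{- g}$)
$\frac{1}{r{\left(\frac{7}{-5} \left(-6\right) 6 \right)}} = \frac{1}{\sqrt{3} \sqrt{- \frac{7}{-5} \left(-6\right) 6}} = \frac{1}{\sqrt{3} \sqrt{- 7 \left(- \frac{1}{5}\right) \left(-6\right) 6}} = \frac{1}{\sqrt{3} \sqrt{- \left(- \frac{7}{5}\right) \left(-6\right) 6}} = \frac{1}{\sqrt{3} \sqrt{- \frac{42 \cdot 6}{5}}} = \frac{1}{\sqrt{3} \sqrt{\left(-1\right) \frac{252}{5}}} = \frac{1}{\sqrt{3} \sqrt{- \frac{252}{5}}} = \frac{1}{\sqrt{3} \frac{6 i \sqrt{35}}{5}} = \frac{1}{\frac{6}{5} i \sqrt{105}} = - \frac{i \sqrt{105}}{126}$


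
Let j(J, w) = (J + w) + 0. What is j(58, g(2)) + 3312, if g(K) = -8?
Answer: 3362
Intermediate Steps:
j(J, w) = J + w
j(58, g(2)) + 3312 = (58 - 8) + 3312 = 50 + 3312 = 3362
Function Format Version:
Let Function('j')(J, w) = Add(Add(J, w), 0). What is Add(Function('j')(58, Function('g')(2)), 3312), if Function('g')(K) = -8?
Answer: 3362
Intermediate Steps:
Function('j')(J, w) = Add(J, w)
Add(Function('j')(58, Function('g')(2)), 3312) = Add(Add(58, -8), 3312) = Add(50, 3312) = 3362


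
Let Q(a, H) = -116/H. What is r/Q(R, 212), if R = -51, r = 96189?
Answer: -5098017/29 ≈ -1.7579e+5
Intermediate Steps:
r/Q(R, 212) = 96189/((-116/212)) = 96189/((-116*1/212)) = 96189/(-29/53) = 96189*(-53/29) = -5098017/29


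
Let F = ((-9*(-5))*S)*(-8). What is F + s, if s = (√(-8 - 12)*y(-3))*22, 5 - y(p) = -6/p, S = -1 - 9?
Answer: 3600 + 132*I*√5 ≈ 3600.0 + 295.16*I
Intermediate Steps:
S = -10
y(p) = 5 + 6/p (y(p) = 5 - (-6)/p = 5 + 6/p)
F = 3600 (F = (-9*(-5)*(-10))*(-8) = (45*(-10))*(-8) = -450*(-8) = 3600)
s = 132*I*√5 (s = (√(-8 - 12)*(5 + 6/(-3)))*22 = (√(-20)*(5 + 6*(-⅓)))*22 = ((2*I*√5)*(5 - 2))*22 = ((2*I*√5)*3)*22 = (6*I*√5)*22 = 132*I*√5 ≈ 295.16*I)
F + s = 3600 + 132*I*√5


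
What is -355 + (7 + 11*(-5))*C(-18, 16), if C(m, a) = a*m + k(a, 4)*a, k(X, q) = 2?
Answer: 11933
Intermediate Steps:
C(m, a) = 2*a + a*m (C(m, a) = a*m + 2*a = 2*a + a*m)
-355 + (7 + 11*(-5))*C(-18, 16) = -355 + (7 + 11*(-5))*(16*(2 - 18)) = -355 + (7 - 55)*(16*(-16)) = -355 - 48*(-256) = -355 + 12288 = 11933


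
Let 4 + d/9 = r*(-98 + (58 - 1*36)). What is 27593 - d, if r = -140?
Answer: -68131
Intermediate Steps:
d = 95724 (d = -36 + 9*(-140*(-98 + (58 - 1*36))) = -36 + 9*(-140*(-98 + (58 - 36))) = -36 + 9*(-140*(-98 + 22)) = -36 + 9*(-140*(-76)) = -36 + 9*10640 = -36 + 95760 = 95724)
27593 - d = 27593 - 1*95724 = 27593 - 95724 = -68131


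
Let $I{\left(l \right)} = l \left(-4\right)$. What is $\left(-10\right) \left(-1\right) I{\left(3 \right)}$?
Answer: $-120$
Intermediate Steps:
$I{\left(l \right)} = - 4 l$
$\left(-10\right) \left(-1\right) I{\left(3 \right)} = \left(-10\right) \left(-1\right) \left(\left(-4\right) 3\right) = 10 \left(-12\right) = -120$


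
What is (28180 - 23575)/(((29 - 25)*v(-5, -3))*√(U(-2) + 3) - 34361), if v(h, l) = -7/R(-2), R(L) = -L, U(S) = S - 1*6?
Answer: -52744135/393559767 + 21490*I*√5/393559767 ≈ -0.13402 + 0.0001221*I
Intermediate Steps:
U(S) = -6 + S (U(S) = S - 6 = -6 + S)
v(h, l) = -7/2 (v(h, l) = -7/((-1*(-2))) = -7/2)
(28180 - 23575)/(((29 - 25)*v(-5, -3))*√(U(-2) + 3) - 34361) = (28180 - 23575)/(((29 - 25)*(-7/2))*√((-6 - 2) + 3) - 34361) = 4605/((4*(-7/2))*√(-8 + 3) - 34361) = 4605/(-14*I*√5 - 34361) = 4605/(-34361 - 14*I*√5)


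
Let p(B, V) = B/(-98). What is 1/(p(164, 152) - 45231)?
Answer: -49/2216401 ≈ -2.2108e-5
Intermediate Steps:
p(B, V) = -B/98 (p(B, V) = B*(-1/98) = -B/98)
1/(p(164, 152) - 45231) = 1/(-1/98*164 - 45231) = 1/(-82/49 - 45231) = 1/(-2216401/49) = -49/2216401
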